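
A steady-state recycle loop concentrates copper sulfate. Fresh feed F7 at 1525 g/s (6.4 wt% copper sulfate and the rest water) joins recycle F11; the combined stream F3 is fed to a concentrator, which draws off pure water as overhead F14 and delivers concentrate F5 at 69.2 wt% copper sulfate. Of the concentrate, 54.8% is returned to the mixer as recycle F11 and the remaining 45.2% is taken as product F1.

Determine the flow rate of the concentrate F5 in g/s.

312 g/s

Overall copper sulfate balance (none leaves overhead): copper sulfate in fresh feed = copper sulfate in product, i.e. 1525×0.064 = (1−0.548)·F5·0.692.
F5 = 97.6/(0.692×0.452) = 312.04 g/s.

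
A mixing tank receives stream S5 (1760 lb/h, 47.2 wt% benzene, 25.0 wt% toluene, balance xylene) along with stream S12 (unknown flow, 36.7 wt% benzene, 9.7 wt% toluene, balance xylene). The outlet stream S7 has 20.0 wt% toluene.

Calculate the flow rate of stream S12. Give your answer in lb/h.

Let S12 be the unknown flow. Total out = 1760 + S12.
toluene balance: 440 + 0.097·S12 = 0.200·(1760 + S12)
(0.097 − 0.200)·S12 = 0.200×1760 − 440 = -88
S12 = -88 / -0.103 = 854.37 lb/h

854.4 lb/h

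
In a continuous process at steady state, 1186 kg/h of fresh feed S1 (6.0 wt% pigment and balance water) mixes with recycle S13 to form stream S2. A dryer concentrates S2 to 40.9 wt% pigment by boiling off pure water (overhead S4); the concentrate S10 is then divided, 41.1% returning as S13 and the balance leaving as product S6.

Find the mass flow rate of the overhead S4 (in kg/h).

Overall pigment balance (none leaves overhead): pigment in fresh feed = pigment in product, i.e. 1186×0.060 = (1−0.411)·S10·0.409.
S10 = 71.16/(0.409×0.589) = 295.39 kg/h.
Recycle S13 = 0.411×295.39 = 121.41 kg/h.
Combined feed S2 = 1186 + 121.41 = 1307.4 kg/h.
Overhead S4 = S2 − S10 = 1307.4 − 295.39 = 1012 kg/h.

1012 kg/h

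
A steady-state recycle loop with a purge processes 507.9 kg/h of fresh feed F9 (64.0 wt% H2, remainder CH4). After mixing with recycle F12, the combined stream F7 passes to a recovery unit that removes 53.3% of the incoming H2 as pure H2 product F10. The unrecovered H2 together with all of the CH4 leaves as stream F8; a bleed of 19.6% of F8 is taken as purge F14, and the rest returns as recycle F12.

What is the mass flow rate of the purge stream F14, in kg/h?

CH4 enters only via F9 and leaves only via the purge: 507.9×0.360 = 0.196×(CH4 in F8), and the recovery unit passes all CH4, so CH4 in F7 = CH4 in F8 = 932.88 kg/h.
H2 in F7: m_A = 507.9×0.640 + (1−0.196)·(1−0.533)·m_A, so m_A = 325.06/0.6245 = 520.48 kg/h.
F8 = (1−0.533)×520.48 + 932.88 = 1175.9 kg/h.
Purge F14 = 0.196×1175.9 = 230.48 kg/h.

230.5 kg/h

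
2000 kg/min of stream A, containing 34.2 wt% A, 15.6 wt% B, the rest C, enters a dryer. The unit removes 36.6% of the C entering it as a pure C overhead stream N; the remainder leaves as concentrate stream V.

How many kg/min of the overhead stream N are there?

C entering = 2000×0.502 = 1004 kg/min; overhead removed = 0.366×1004 = 367.46 kg/min.

367.5 kg/min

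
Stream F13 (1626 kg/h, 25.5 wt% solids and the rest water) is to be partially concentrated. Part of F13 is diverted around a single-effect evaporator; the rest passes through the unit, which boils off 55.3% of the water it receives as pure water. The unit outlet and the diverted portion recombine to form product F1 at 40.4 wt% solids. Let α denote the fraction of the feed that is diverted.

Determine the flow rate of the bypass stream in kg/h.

All 1626×0.255 = 414.63 kg/h of solids reaches F1, so F1 = 414.63/0.404 = 1026.3 kg/h and vapour = 599.69 kg/h.
The evaporator receives (1−α)·1626 of feed at 0.745 water and removes 0.553 of that water:
0.553×0.745×(1−α)×1626 = 599.69
(1−α) = 599.69/669.89 = 0.8952;  α = 0.1048.
Bypass flow = 0.1048×1626 = 170.39 kg/h.

170.4 kg/h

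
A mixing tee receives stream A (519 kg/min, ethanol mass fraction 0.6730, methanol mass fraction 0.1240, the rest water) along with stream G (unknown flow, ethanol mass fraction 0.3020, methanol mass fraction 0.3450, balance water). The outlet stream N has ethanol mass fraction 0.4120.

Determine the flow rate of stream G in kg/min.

Let G be the unknown flow. Total out = 519 + G.
ethanol balance: 349.29 + 0.302·G = 0.412·(519 + G)
(0.302 − 0.412)·G = 0.412×519 − 349.29 = -135.46
G = -135.46 / -0.110 = 1231.4 kg/min

1231 kg/min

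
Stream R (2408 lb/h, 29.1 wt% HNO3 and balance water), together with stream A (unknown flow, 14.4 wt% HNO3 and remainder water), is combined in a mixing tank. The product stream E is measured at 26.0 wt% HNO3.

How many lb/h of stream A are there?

Let A be the unknown flow. Total out = 2408 + A.
HNO3 balance: 700.73 + 0.144·A = 0.260·(2408 + A)
(0.144 − 0.260)·A = 0.260×2408 − 700.73 = -74.648
A = -74.648 / -0.116 = 643.52 lb/h

643.5 lb/h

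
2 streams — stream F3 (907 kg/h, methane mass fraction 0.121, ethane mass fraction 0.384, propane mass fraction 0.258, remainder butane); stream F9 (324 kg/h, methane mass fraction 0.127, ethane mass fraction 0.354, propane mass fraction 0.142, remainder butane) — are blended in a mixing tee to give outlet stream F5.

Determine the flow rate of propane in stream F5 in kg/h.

propane out = propane in = 907×0.258 + 324×0.142 = 280.01 kg/h.

280 kg/h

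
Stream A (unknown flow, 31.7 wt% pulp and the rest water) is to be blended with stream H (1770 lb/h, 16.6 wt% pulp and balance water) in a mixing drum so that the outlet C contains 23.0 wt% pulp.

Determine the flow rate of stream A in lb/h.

1302 lb/h

Let A be the unknown flow. Total out = 1770 + A.
pulp balance: 293.82 + 0.317·A = 0.230·(1770 + A)
(0.317 − 0.230)·A = 0.230×1770 − 293.82 = 113.28
A = 113.28 / 0.087 = 1302.1 lb/h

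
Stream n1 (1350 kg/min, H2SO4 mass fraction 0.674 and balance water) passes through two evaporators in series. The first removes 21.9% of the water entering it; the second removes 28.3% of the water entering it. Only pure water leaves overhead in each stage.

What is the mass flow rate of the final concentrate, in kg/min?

1156 kg/min

water in feed = 1350×0.326 = 440.1 kg/min.
After stage 1: water left = (1−0.219)×440.1 = 343.72; stream total = 1253.6 kg/min.
After stage 2: water left = (1−0.283)×343.72 = 246.45; final concentrate = 1156.3 kg/min.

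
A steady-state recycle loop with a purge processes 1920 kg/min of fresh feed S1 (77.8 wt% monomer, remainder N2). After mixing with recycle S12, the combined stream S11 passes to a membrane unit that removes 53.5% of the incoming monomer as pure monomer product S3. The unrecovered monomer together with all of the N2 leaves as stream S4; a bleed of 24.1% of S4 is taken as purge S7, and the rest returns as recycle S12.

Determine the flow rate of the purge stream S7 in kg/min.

684.9 kg/min

N2 enters only via S1 and leaves only via the purge: 1920×0.222 = 0.241×(N2 in S4), and the membrane unit passes all N2, so N2 in S11 = N2 in S4 = 1768.6 kg/min.
monomer in S11: m_A = 1920×0.778 + (1−0.241)·(1−0.535)·m_A, so m_A = 1493.8/0.6471 = 2308.5 kg/min.
S4 = (1−0.535)×2308.5 + 1768.6 = 2842.1 kg/min.
Purge S7 = 0.241×2842.1 = 684.94 kg/min.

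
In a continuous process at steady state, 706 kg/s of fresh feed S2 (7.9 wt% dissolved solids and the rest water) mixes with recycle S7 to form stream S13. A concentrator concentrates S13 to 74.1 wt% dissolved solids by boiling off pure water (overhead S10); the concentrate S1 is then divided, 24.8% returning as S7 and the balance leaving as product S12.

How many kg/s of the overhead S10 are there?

Overall dissolved solids balance (none leaves overhead): dissolved solids in fresh feed = dissolved solids in product, i.e. 706×0.079 = (1−0.248)·S1·0.741.
S1 = 55.774/(0.741×0.752) = 100.09 kg/s.
Recycle S7 = 0.248×100.09 = 24.823 kg/s.
Combined feed S13 = 706 + 24.823 = 730.82 kg/s.
Overhead S10 = S13 − S1 = 730.82 − 100.09 = 630.73 kg/s.

630.7 kg/s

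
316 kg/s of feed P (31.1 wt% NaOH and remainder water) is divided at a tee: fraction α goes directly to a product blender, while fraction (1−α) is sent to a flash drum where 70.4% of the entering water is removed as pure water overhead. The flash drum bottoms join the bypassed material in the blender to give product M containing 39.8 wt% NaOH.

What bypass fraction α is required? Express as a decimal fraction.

All 316×0.311 = 98.276 kg/s of NaOH reaches M, so M = 98.276/0.398 = 246.92 kg/s and vapour = 69.075 kg/s.
The evaporator receives (1−α)·316 of feed at 0.689 water and removes 0.704 of that water:
0.704×0.689×(1−α)×316 = 69.075
(1−α) = 69.075/153.28 = 0.4507;  α = 0.5493.

0.549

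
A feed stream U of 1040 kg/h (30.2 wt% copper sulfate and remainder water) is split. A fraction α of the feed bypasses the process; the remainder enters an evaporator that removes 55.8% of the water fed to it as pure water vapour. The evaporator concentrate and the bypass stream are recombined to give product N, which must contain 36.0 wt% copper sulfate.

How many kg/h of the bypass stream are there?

All 1040×0.302 = 314.08 kg/h of copper sulfate reaches N, so N = 314.08/0.360 = 872.44 kg/h and vapour = 167.56 kg/h.
The evaporator receives (1−α)·1040 of feed at 0.698 water and removes 0.558 of that water:
0.558×0.698×(1−α)×1040 = 167.56
(1−α) = 167.56/405.06 = 0.4137;  α = 0.5863.
Bypass flow = 0.5863×1040 = 609.8 kg/h.

609.8 kg/h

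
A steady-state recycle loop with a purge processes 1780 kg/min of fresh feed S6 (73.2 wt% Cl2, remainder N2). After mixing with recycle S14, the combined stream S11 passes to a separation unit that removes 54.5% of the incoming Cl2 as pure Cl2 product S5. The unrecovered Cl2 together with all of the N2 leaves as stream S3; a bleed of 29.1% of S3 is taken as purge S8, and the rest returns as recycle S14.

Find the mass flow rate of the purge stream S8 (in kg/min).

731.7 kg/min

N2 enters only via S6 and leaves only via the purge: 1780×0.268 = 0.291×(N2 in S3), and the separation unit passes all N2, so N2 in S11 = N2 in S3 = 1639.3 kg/min.
Cl2 in S11: m_A = 1780×0.732 + (1−0.291)·(1−0.545)·m_A, so m_A = 1303/0.6774 = 1923.5 kg/min.
S3 = (1−0.545)×1923.5 + 1639.3 = 2514.5 kg/min.
Purge S8 = 0.291×2514.5 = 731.72 kg/min.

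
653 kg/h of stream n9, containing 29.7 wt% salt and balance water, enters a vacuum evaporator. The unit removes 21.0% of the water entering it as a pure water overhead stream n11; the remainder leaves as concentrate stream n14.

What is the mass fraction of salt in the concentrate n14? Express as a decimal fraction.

salt is not removed: 653×0.297 = 193.94 kg/h of salt enters n14.
water entering = 653×0.703 = 459.06 kg/h; overhead removed = 0.210×459.06 = 96.402 kg/h.
Concentrate = 653 − 96.402 = 556.6 kg/h.
Mass fraction = 193.94/556.6 = 0.348.

0.348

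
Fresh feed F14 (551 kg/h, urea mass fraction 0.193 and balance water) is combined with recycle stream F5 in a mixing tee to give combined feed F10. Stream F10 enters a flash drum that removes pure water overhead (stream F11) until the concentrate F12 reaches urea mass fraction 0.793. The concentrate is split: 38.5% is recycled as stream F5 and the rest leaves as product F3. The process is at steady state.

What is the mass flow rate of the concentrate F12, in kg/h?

Overall urea balance (none leaves overhead): urea in fresh feed = urea in product, i.e. 551×0.193 = (1−0.385)·F12·0.793.
F12 = 106.34/(0.793×0.615) = 218.05 kg/h.

218.1 kg/h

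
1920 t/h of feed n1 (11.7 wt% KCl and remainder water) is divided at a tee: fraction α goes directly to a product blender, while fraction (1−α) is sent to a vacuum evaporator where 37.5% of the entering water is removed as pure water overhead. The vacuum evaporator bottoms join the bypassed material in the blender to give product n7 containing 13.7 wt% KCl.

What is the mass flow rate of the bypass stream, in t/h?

1074 t/h

All 1920×0.117 = 224.64 t/h of KCl reaches n7, so n7 = 224.64/0.137 = 1639.7 t/h and vapour = 280.29 t/h.
The evaporator receives (1−α)·1920 of feed at 0.883 water and removes 0.375 of that water:
0.375×0.883×(1−α)×1920 = 280.29
(1−α) = 280.29/635.76 = 0.4409;  α = 0.5591.
Bypass flow = 0.5591×1920 = 1073.5 t/h.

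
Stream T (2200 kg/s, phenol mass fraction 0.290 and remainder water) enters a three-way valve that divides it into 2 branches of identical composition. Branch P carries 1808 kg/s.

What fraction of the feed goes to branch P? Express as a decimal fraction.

Fraction to P = 1808/2200 = 0.8218.

0.822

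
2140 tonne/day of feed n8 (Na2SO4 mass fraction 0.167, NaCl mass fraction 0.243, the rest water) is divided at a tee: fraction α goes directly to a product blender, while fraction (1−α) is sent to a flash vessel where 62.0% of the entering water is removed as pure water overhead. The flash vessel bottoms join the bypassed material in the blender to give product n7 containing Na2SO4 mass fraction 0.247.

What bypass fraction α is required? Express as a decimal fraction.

0.115

All 2140×0.167 = 357.38 tonne/day of Na2SO4 reaches n7, so n7 = 357.38/0.247 = 1446.9 tonne/day and vapour = 693.12 tonne/day.
The evaporator receives (1−α)·2140 of feed at 0.590 water and removes 0.620 of that water:
0.620×0.590×(1−α)×2140 = 693.12
(1−α) = 693.12/782.81 = 0.8854;  α = 0.1146.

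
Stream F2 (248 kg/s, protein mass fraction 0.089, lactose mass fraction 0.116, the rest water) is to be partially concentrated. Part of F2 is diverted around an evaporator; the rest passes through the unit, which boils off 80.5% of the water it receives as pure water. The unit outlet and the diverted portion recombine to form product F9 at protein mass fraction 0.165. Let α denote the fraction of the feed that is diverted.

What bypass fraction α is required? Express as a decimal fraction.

All 248×0.089 = 22.072 kg/s of protein reaches F9, so F9 = 22.072/0.165 = 133.77 kg/s and vapour = 114.23 kg/s.
The evaporator receives (1−α)·248 of feed at 0.795 water and removes 0.805 of that water:
0.805×0.795×(1−α)×248 = 114.23
(1−α) = 114.23/158.71 = 0.7197;  α = 0.2803.

0.280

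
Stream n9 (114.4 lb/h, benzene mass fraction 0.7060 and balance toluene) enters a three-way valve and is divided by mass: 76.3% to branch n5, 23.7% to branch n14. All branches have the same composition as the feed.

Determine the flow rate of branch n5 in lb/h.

Branch n5 flow = 0.763×114.4 = 87.287 lb/h.

87.29 lb/h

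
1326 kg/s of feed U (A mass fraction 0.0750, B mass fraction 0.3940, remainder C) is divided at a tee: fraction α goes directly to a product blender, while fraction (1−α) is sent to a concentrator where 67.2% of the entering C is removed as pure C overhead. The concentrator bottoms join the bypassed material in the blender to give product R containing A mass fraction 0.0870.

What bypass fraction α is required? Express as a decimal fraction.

0.613

All 1326×0.075 = 99.45 kg/s of A reaches R, so R = 99.45/0.087 = 1143.1 kg/s and vapour = 182.9 kg/s.
The evaporator receives (1−α)·1326 of feed at 0.531 C and removes 0.672 of that C:
0.672×0.531×(1−α)×1326 = 182.9
(1−α) = 182.9/473.16 = 0.3865;  α = 0.6135.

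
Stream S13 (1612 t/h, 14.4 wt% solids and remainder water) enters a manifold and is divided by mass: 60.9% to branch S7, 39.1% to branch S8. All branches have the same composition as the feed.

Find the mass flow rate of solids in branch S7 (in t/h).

Branch S7 total = 0.609×1612 = 981.71 t/h.
solids in S7 = 0.144×981.71 = 141.37 t/h.

141.4 t/h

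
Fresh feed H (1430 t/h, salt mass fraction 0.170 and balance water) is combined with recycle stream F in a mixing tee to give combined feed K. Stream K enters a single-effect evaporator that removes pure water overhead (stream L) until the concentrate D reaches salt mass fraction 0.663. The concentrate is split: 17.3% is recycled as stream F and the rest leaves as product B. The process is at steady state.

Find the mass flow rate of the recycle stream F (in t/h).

76.7 t/h

Overall salt balance (none leaves overhead): salt in fresh feed = salt in product, i.e. 1430×0.170 = (1−0.173)·D·0.663.
D = 243.1/(0.663×0.827) = 443.37 t/h.
Recycle F = 0.173×443.37 = 76.703 t/h.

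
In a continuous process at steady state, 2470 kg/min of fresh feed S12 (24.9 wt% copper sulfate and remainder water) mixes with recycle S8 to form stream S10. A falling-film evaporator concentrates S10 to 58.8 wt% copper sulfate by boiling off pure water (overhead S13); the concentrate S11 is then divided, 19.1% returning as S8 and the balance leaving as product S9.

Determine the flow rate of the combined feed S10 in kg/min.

2717 kg/min

Overall copper sulfate balance (none leaves overhead): copper sulfate in fresh feed = copper sulfate in product, i.e. 2470×0.249 = (1−0.191)·S11·0.588.
S11 = 615.03/(0.588×0.809) = 1292.9 kg/min.
Recycle S8 = 0.191×1292.9 = 246.95 kg/min.
Combined feed S10 = 2470 + 246.95 = 2716.9 kg/min.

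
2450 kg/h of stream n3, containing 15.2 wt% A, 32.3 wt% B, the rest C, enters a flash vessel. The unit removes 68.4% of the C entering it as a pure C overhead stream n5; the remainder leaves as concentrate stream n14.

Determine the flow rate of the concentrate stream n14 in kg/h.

C entering = 2450×0.525 = 1286.2 kg/h; overhead removed = 0.684×1286.2 = 879.8 kg/h.
Concentrate = 2450 − 879.8 = 1570.2 kg/h.

1570 kg/h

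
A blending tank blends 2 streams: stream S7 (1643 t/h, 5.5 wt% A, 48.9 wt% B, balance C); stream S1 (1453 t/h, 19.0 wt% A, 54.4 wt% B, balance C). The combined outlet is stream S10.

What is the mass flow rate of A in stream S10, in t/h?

366.4 t/h

A out = A in = 1643×0.055 + 1453×0.190 = 366.44 t/h.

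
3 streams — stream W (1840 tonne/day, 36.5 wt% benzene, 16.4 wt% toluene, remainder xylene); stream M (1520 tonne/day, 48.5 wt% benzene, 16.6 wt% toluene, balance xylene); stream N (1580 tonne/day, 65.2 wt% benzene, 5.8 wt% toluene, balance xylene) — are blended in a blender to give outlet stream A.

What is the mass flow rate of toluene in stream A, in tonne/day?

toluene out = toluene in = 1840×0.164 + 1520×0.166 + 1580×0.058 = 645.72 tonne/day.

645.7 tonne/day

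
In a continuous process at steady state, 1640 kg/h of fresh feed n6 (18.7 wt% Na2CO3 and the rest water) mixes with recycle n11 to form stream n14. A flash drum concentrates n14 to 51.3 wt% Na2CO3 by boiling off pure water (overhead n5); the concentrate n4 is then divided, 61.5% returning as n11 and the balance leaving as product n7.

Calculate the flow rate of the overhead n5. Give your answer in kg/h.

Overall Na2CO3 balance (none leaves overhead): Na2CO3 in fresh feed = Na2CO3 in product, i.e. 1640×0.187 = (1−0.615)·n4·0.513.
n4 = 306.68/(0.513×0.385) = 1552.8 kg/h.
Recycle n11 = 0.615×1552.8 = 954.95 kg/h.
Combined feed n14 = 1640 + 954.95 = 2595 kg/h.
Overhead n5 = n14 − n4 = 2595 − 1552.8 = 1042.2 kg/h.

1042 kg/h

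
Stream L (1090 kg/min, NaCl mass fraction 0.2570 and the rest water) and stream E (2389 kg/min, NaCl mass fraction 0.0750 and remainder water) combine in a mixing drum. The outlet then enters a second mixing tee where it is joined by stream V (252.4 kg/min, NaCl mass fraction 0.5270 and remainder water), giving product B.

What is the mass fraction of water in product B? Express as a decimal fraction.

0.8413

Overall, product flow = 3731.4 kg/min.
water in = 1090×0.743 + 2389×0.925 + 252.4×0.473 = 3139.1 kg/min.
water fraction in B = 0.8413.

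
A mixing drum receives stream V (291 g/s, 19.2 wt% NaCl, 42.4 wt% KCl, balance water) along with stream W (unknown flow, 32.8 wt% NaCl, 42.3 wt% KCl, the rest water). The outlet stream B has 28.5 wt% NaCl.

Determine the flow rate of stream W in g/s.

629.4 g/s

Let W be the unknown flow. Total out = 291 + W.
NaCl balance: 55.872 + 0.328·W = 0.285·(291 + W)
(0.328 − 0.285)·W = 0.285×291 − 55.872 = 27.063
W = 27.063 / 0.043 = 629.37 g/s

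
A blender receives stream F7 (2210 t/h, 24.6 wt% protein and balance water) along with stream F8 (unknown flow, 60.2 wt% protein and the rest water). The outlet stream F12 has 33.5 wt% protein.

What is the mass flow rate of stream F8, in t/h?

Let F8 be the unknown flow. Total out = 2210 + F8.
protein balance: 543.66 + 0.602·F8 = 0.335·(2210 + F8)
(0.602 − 0.335)·F8 = 0.335×2210 − 543.66 = 196.69
F8 = 196.69 / 0.267 = 736.67 t/h

736.7 t/h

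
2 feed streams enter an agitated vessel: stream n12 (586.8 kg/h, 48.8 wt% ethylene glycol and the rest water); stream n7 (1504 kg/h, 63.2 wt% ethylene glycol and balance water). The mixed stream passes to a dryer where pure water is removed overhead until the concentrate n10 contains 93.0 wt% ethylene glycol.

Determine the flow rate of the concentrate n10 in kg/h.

ethylene glycol entering = 586.8×0.488 + 1504×0.632 = 1236.9 kg/h.
All ethylene glycol reports to n10, so n10 = 1236.9/0.930 = 1330 kg/h.

1330 kg/h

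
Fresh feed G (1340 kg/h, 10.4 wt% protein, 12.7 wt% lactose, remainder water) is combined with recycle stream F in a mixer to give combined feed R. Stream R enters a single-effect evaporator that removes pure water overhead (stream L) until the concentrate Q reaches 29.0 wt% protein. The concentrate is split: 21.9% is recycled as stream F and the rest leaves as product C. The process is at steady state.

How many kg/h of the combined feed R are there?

1475 kg/h

Overall protein balance (none leaves overhead): protein in fresh feed = protein in product, i.e. 1340×0.104 = (1−0.219)·Q·0.290.
Q = 139.36/(0.290×0.781) = 615.3 kg/h.
Recycle F = 0.219×615.3 = 134.75 kg/h.
Combined feed R = 1340 + 134.75 = 1474.8 kg/h.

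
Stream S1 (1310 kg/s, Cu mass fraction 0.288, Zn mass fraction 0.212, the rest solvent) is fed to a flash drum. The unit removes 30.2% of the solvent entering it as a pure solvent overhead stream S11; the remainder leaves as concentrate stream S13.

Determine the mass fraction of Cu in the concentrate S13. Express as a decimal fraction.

0.339

Cu is not removed: 1310×0.288 = 377.28 kg/s of Cu enters S13.
solvent entering = 1310×0.500 = 655 kg/s; overhead removed = 0.302×655 = 197.81 kg/s.
Concentrate = 1310 − 197.81 = 1112.2 kg/s.
Mass fraction = 377.28/1112.2 = 0.339.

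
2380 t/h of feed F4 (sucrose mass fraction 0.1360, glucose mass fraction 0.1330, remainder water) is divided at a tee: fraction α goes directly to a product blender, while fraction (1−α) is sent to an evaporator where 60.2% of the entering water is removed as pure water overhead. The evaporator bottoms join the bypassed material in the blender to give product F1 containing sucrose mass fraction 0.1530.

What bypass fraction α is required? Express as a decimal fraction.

0.748

All 2380×0.136 = 323.68 t/h of sucrose reaches F1, so F1 = 323.68/0.153 = 2115.6 t/h and vapour = 264.44 t/h.
The evaporator receives (1−α)·2380 of feed at 0.731 water and removes 0.602 of that water:
0.602×0.731×(1−α)×2380 = 264.44
(1−α) = 264.44/1047.3 = 0.2525;  α = 0.7475.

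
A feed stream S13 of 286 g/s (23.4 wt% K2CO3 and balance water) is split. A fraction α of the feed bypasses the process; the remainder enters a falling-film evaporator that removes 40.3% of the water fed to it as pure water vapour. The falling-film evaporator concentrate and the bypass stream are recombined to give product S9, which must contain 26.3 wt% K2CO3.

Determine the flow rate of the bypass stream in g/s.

183.8 g/s

All 286×0.234 = 66.924 g/s of K2CO3 reaches S9, so S9 = 66.924/0.263 = 254.46 g/s and vapour = 31.536 g/s.
The evaporator receives (1−α)·286 of feed at 0.766 water and removes 0.403 of that water:
0.403×0.766×(1−α)×286 = 31.536
(1−α) = 31.536/88.288 = 0.3572;  α = 0.6428.
Bypass flow = 0.6428×286 = 183.84 g/s.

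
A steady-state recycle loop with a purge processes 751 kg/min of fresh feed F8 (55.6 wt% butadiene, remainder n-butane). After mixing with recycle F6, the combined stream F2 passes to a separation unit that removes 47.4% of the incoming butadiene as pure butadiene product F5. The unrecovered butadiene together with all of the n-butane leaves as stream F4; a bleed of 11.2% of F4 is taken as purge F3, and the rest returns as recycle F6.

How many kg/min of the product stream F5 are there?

butadiene in F2: m_A = 751×0.556 + (1−0.112)·(1−0.474)·m_A, so m_A = 417.56/0.5329 = 783.54 kg/min.
Product F5 = 0.474×783.54 = 371.4 kg/min.

371.4 kg/min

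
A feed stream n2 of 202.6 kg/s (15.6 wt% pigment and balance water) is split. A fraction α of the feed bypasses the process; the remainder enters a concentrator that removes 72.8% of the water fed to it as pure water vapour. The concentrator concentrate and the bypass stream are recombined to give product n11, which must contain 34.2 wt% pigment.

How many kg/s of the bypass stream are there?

All 202.6×0.156 = 31.606 kg/s of pigment reaches n11, so n11 = 31.606/0.342 = 92.414 kg/s and vapour = 110.19 kg/s.
The evaporator receives (1−α)·202.6 of feed at 0.844 water and removes 0.728 of that water:
0.728×0.844×(1−α)×202.6 = 110.19
(1−α) = 110.19/124.48 = 0.8851;  α = 0.1149.
Bypass flow = 0.1149×202.6 = 23.27 kg/s.

23.27 kg/s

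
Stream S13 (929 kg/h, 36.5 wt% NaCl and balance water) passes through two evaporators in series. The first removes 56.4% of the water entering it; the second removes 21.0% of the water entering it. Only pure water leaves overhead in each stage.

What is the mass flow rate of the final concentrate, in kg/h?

water in feed = 929×0.635 = 589.91 kg/h.
After stage 1: water left = (1−0.564)×589.91 = 257.2; stream total = 596.29 kg/h.
After stage 2: water left = (1−0.210)×257.2 = 203.19; final concentrate = 542.28 kg/h.

542.3 kg/h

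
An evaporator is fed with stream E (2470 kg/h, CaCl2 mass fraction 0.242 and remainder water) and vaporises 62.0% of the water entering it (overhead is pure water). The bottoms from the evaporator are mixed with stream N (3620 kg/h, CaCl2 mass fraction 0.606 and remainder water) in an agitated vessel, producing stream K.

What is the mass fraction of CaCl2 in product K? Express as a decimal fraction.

Vapour removed = 0.620×0.758×2470 = 1160.8 kg/h; concentrate = 1309.2 kg/h.
CaCl2 reaching the mixer = 597.74 (from concentrate) + 3620×0.606 = 2791.5 kg/h.
Product flow = 1309.2 + 3620 = 4929.2 kg/h; CaCl2 fraction = 0.566.

0.566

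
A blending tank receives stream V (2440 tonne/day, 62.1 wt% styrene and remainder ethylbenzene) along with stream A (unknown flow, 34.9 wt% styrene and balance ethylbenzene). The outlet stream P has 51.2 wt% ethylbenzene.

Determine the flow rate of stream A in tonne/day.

2335 tonne/day

Let A be the unknown flow. Total out = 2440 + A.
ethylbenzene balance: 924.76 + 0.651·A = 0.512·(2440 + A)
(0.651 − 0.512)·A = 0.512×2440 − 924.76 = 324.52
A = 324.52 / 0.139 = 2334.7 tonne/day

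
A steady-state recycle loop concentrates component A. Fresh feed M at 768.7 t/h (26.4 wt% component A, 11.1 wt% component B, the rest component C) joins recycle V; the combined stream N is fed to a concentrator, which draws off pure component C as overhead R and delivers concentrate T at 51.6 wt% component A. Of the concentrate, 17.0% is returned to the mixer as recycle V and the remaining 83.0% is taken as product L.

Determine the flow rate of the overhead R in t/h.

Overall component A balance (none leaves overhead): component A in fresh feed = component A in product, i.e. 768.7×0.264 = (1−0.170)·T·0.516.
T = 202.94/(0.516×0.830) = 473.84 t/h.
Recycle V = 0.170×473.84 = 80.553 t/h.
Combined feed N = 768.7 + 80.553 = 849.25 t/h.
Overhead R = N − T = 849.25 − 473.84 = 375.41 t/h.

375.4 t/h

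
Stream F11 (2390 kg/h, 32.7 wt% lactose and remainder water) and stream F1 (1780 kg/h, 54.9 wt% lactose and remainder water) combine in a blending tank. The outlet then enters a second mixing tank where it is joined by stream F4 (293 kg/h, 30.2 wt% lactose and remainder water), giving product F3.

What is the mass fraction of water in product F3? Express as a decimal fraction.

Overall, product flow = 4463 kg/h.
water in = 2390×0.673 + 1780×0.451 + 293×0.698 = 2615.8 kg/h.
water fraction in F3 = 0.586.

0.586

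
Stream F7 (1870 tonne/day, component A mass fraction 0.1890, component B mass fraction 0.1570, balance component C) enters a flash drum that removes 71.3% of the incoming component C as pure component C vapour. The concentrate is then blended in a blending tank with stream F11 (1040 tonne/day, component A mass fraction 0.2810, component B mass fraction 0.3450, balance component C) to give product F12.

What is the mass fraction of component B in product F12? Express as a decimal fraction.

0.3201

Vapour removed = 0.713×0.654×1870 = 871.98 tonne/day; concentrate = 998.02 tonne/day.
component B reaching the mixer = 293.59 (from concentrate) + 1040×0.345 = 652.39 tonne/day.
Product flow = 998.02 + 1040 = 2038 tonne/day; component B fraction = 0.3201.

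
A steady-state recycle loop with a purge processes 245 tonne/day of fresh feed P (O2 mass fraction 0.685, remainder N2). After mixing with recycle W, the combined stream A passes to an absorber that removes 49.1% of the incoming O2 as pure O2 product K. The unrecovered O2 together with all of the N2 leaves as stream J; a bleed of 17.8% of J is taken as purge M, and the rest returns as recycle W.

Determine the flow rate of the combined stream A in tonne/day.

N2 enters only via P and leaves only via the purge: 245×0.315 = 0.178×(N2 in J), and the absorber passes all N2, so N2 in A = N2 in J = 433.57 tonne/day.
O2 in A: m_A = 245×0.685 + (1−0.178)·(1−0.491)·m_A, so m_A = 167.83/0.5816 = 288.56 tonne/day.
A = 288.56 + 433.57 = 722.12 tonne/day.

722.1 tonne/day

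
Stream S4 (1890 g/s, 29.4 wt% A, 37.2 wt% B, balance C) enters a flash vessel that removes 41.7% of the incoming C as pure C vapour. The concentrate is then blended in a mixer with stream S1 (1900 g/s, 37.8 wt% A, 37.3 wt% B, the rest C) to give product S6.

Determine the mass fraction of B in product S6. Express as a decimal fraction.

Vapour removed = 0.417×0.334×1890 = 263.24 g/s; concentrate = 1626.8 g/s.
B reaching the mixer = 703.08 (from concentrate) + 1900×0.373 = 1411.8 g/s.
Product flow = 1626.8 + 1900 = 3526.8 g/s; B fraction = 0.400.

0.400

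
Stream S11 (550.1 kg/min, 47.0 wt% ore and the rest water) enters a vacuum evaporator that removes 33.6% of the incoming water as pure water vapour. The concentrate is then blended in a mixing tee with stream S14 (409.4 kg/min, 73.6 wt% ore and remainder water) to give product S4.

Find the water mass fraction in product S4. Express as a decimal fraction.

0.350

Vapour removed = 0.336×0.530×550.1 = 97.962 kg/min; concentrate = 452.14 kg/min.
water reaching the mixer = 193.59 (from concentrate) + 409.4×0.264 = 301.67 kg/min.
Product flow = 452.14 + 409.4 = 861.54 kg/min; water fraction = 0.350.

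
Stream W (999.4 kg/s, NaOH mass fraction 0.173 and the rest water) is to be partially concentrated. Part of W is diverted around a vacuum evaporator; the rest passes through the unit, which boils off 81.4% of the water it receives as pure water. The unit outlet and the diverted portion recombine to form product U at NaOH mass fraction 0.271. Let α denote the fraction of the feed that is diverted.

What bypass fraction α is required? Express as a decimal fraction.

All 999.4×0.173 = 172.9 kg/s of NaOH reaches U, so U = 172.9/0.271 = 637.99 kg/s and vapour = 361.41 kg/s.
The evaporator receives (1−α)·999.4 of feed at 0.827 water and removes 0.814 of that water:
0.814×0.827×(1−α)×999.4 = 361.41
(1−α) = 361.41/672.77 = 0.5372;  α = 0.4628.

0.463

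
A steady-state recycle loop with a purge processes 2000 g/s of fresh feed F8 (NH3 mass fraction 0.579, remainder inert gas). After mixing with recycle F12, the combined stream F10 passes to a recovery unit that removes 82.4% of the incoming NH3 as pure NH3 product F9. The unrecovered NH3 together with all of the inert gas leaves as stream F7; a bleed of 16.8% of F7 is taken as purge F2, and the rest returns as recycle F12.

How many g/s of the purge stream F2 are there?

inert gas enters only via F8 and leaves only via the purge: 2000×0.421 = 0.168×(inert gas in F7), and the recovery unit passes all inert gas, so inert gas in F10 = inert gas in F7 = 5011.9 g/s.
NH3 in F10: m_A = 2000×0.579 + (1−0.168)·(1−0.824)·m_A, so m_A = 1158/0.8536 = 1356.7 g/s.
F7 = (1−0.824)×1356.7 + 5011.9 = 5250.7 g/s.
Purge F2 = 0.168×5250.7 = 882.11 g/s.

882.1 g/s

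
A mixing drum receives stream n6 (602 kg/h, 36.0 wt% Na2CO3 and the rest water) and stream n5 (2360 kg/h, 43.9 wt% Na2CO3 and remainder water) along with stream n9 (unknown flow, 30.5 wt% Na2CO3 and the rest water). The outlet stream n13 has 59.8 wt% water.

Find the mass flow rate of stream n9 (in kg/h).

Let n9 be the unknown flow. Total out = 2962 + n9.
water balance: 1709.2 + 0.695·n9 = 0.598·(2962 + n9)
(0.695 − 0.598)·n9 = 0.598×2962 − 1709.2 = 62.036
n9 = 62.036 / 0.097 = 639.55 kg/h

639.5 kg/h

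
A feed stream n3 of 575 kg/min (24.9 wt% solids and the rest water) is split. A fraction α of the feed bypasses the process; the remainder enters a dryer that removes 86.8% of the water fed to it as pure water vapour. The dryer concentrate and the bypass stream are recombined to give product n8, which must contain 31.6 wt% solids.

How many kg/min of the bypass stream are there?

All 575×0.249 = 143.18 kg/min of solids reaches n8, so n8 = 143.18/0.316 = 453.09 kg/min and vapour = 121.91 kg/min.
The evaporator receives (1−α)·575 of feed at 0.751 water and removes 0.868 of that water:
0.868×0.751×(1−α)×575 = 121.91
(1−α) = 121.91/374.82 = 0.3253;  α = 0.6747.
Bypass flow = 0.6747×575 = 387.98 kg/min.

388 kg/min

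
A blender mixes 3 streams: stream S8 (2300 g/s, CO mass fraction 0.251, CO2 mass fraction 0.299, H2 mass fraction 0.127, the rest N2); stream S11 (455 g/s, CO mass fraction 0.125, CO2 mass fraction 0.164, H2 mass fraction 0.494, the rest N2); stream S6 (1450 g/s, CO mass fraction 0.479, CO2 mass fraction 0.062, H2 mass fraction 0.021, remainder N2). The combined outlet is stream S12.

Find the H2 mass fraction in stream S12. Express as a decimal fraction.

0.130

Total flow out = 2300 + 455 + 1450 = 4205 g/s.
H2 in = 2300×0.127 + 455×0.494 + 1450×0.021 = 547.32 g/s.
H2 mass fraction in S12 = 547.32/4205 = 0.130.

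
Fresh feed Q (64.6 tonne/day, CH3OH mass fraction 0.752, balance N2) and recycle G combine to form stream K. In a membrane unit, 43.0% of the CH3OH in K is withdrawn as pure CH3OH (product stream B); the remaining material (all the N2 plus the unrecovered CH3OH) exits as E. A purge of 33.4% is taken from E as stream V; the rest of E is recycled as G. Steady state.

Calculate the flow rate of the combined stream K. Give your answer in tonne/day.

N2 enters only via Q and leaves only via the purge: 64.6×0.248 = 0.334×(N2 in E), and the membrane unit passes all N2, so N2 in K = N2 in E = 47.966 tonne/day.
CH3OH in K: m_A = 64.6×0.752 + (1−0.334)·(1−0.430)·m_A, so m_A = 48.579/0.6204 = 78.306 tonne/day.
K = 78.306 + 47.966 = 126.27 tonne/day.

126.3 tonne/day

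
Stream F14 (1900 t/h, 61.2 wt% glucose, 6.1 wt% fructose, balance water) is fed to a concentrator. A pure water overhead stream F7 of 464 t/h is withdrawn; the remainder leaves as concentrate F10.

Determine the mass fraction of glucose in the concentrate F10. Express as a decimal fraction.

glucose is not removed: 1900×0.612 = 1162.8 t/h of glucose enters F10.
Concentrate = 1900 − 464 = 1436 t/h.
Mass fraction = 1162.8/1436 = 0.810.

0.810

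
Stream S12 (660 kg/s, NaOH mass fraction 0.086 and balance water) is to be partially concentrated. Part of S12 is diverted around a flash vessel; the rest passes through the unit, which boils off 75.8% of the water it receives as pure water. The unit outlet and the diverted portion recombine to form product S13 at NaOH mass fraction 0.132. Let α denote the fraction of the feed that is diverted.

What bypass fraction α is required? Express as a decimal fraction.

All 660×0.086 = 56.76 kg/s of NaOH reaches S13, so S13 = 56.76/0.132 = 430 kg/s and vapour = 230 kg/s.
The evaporator receives (1−α)·660 of feed at 0.914 water and removes 0.758 of that water:
0.758×0.914×(1−α)×660 = 230
(1−α) = 230/457.26 = 0.5030;  α = 0.4970.

0.497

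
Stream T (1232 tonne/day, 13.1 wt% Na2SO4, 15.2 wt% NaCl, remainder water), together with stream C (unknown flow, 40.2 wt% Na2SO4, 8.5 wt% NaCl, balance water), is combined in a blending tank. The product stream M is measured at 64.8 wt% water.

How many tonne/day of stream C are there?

629.7 tonne/day

Let C be the unknown flow. Total out = 1232 + C.
water balance: 883.34 + 0.513·C = 0.648·(1232 + C)
(0.513 − 0.648)·C = 0.648×1232 − 883.34 = -85.008
C = -85.008 / -0.135 = 629.69 tonne/day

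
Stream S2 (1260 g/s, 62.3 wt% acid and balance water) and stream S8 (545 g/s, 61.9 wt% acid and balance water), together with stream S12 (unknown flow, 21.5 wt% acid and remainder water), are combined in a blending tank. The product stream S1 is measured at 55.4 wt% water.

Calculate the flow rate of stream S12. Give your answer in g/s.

1374 g/s

Let S12 be the unknown flow. Total out = 1805 + S12.
water balance: 682.66 + 0.785·S12 = 0.554·(1805 + S12)
(0.785 − 0.554)·S12 = 0.554×1805 − 682.66 = 317.31
S12 = 317.31 / 0.231 = 1373.6 g/s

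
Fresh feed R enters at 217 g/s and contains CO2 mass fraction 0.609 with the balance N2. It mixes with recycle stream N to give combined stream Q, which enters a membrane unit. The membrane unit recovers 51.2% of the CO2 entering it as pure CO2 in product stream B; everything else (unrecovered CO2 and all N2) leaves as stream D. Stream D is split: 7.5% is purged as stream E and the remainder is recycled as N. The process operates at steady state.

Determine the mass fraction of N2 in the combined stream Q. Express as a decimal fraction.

N2 enters only via R and leaves only via the purge: 217×0.391 = 0.075×(N2 in D), and the membrane unit passes all N2, so N2 in Q = N2 in D = 1131.3 g/s.
CO2 in Q: m_A = 217×0.609 + (1−0.075)·(1−0.512)·m_A, so m_A = 132.15/0.5486 = 240.89 g/s.
Q = 240.89 + 1131.3 = 1372.2 g/s.
N2 fraction in Q = 1131.3/1372.2 = 0.824.

0.824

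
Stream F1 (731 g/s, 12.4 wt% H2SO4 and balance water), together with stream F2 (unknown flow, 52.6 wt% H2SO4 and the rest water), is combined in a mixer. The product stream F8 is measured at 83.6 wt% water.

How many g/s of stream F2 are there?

80.77 g/s

Let F2 be the unknown flow. Total out = 731 + F2.
water balance: 640.36 + 0.474·F2 = 0.836·(731 + F2)
(0.474 − 0.836)·F2 = 0.836×731 − 640.36 = -29.24
F2 = -29.24 / -0.362 = 80.773 g/s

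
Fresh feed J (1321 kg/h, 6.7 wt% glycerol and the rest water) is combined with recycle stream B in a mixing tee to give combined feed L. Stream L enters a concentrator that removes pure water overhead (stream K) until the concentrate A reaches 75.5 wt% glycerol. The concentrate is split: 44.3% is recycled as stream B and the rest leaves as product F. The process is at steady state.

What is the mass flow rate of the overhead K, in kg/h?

Overall glycerol balance (none leaves overhead): glycerol in fresh feed = glycerol in product, i.e. 1321×0.067 = (1−0.443)·A·0.755.
A = 88.507/(0.755×0.557) = 210.46 kg/h.
Recycle B = 0.443×210.46 = 93.235 kg/h.
Combined feed L = 1321 + 93.235 = 1414.2 kg/h.
Overhead K = L − A = 1414.2 − 210.46 = 1203.8 kg/h.

1204 kg/h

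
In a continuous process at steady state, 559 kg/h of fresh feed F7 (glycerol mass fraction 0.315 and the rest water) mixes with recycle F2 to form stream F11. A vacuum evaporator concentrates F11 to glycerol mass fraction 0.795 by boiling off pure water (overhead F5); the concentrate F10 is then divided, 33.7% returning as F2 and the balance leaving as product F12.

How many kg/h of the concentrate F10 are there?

Overall glycerol balance (none leaves overhead): glycerol in fresh feed = glycerol in product, i.e. 559×0.315 = (1−0.337)·F10·0.795.
F10 = 176.09/(0.795×0.663) = 334.07 kg/h.

334.1 kg/h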